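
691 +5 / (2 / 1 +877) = 607394 / 879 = 691.01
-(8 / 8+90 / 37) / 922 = -127 / 34114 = -0.00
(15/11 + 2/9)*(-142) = -22294/99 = -225.19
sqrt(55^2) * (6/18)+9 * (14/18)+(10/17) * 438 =282.98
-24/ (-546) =4/ 91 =0.04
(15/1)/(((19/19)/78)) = 1170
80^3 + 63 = 512063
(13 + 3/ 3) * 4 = 56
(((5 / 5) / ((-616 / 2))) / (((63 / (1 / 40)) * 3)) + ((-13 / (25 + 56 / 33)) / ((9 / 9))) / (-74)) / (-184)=-499426363 / 13965869111040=-0.00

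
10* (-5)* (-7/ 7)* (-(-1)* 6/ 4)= 75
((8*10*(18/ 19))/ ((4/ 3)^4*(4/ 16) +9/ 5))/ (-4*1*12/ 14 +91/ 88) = -12.22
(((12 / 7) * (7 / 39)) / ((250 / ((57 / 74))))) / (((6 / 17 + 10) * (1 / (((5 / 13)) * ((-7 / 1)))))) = -6783 / 27513200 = -0.00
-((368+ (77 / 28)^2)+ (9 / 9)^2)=-376.56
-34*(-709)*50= 1205300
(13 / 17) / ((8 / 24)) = 39 / 17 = 2.29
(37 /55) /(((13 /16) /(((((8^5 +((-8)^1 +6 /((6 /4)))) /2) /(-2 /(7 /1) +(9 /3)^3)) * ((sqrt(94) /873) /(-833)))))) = -0.01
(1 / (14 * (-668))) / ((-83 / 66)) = 33 / 388108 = 0.00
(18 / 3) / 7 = 6 / 7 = 0.86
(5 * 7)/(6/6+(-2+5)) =35/4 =8.75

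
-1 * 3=-3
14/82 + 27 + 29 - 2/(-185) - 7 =373042/7585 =49.18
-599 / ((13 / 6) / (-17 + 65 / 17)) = 805056 / 221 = 3642.79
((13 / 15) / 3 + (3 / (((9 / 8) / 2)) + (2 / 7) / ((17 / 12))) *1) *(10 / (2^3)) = 31187 / 4284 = 7.28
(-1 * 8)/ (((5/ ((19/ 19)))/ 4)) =-32/ 5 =-6.40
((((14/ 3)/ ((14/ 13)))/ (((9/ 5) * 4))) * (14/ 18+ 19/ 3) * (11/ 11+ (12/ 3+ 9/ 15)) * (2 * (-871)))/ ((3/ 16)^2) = -1187574.05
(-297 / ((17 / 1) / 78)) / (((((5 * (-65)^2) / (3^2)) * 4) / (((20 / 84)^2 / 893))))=-891 / 96702970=-0.00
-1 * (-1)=1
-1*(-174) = 174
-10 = -10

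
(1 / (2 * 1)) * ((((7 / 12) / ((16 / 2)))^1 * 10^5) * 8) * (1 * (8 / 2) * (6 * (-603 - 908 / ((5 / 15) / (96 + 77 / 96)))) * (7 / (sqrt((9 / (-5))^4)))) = -32375754687500 / 81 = -399700675154.32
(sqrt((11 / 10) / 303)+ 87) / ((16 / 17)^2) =98.28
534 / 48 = 89 / 8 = 11.12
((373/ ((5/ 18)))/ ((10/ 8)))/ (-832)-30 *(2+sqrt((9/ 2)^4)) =-1738857/ 2600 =-668.79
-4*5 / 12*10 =-16.67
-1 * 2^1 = -2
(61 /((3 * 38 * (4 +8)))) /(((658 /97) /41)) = 242597 /900144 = 0.27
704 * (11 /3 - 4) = -704 /3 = -234.67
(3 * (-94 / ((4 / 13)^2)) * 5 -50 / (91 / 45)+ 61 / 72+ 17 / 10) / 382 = -30539083 / 782145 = -39.05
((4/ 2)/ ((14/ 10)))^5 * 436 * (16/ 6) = 348800000/ 50421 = 6917.75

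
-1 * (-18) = 18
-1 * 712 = -712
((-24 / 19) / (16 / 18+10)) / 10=-54 / 4655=-0.01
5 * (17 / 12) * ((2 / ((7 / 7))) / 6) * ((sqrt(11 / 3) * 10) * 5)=2125 * sqrt(33) / 54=226.06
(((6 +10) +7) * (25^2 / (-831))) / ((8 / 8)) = -17.30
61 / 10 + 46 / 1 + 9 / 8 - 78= -991 / 40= -24.78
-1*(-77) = 77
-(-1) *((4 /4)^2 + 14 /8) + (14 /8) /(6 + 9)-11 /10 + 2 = 113 /30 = 3.77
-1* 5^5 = -3125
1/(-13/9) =-9/13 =-0.69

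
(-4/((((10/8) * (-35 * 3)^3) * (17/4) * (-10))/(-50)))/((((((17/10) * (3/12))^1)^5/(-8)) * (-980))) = 20971520/10953363298941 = 0.00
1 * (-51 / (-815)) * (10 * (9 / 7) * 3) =2.41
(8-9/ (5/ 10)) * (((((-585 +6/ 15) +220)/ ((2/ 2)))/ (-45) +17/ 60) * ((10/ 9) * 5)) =-37735/ 81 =-465.86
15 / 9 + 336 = 1013 / 3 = 337.67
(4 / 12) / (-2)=-1 / 6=-0.17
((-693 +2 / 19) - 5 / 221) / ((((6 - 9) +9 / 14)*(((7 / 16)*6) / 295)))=13733123200 / 415701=33036.06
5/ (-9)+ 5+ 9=121/ 9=13.44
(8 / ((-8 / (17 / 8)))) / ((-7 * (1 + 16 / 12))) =0.13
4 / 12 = 1 / 3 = 0.33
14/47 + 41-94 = -2477/47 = -52.70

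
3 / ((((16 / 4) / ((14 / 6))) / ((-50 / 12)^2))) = 4375 / 144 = 30.38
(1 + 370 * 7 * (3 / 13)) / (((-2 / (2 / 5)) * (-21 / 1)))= 7783 / 1365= 5.70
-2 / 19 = -0.11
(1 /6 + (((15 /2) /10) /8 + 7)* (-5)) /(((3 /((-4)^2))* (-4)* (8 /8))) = 3389 /72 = 47.07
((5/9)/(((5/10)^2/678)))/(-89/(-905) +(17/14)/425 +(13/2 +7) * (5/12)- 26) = -1145368000/15412143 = -74.32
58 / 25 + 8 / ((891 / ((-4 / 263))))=13590514 / 5858325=2.32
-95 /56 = -1.70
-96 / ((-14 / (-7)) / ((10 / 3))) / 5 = -32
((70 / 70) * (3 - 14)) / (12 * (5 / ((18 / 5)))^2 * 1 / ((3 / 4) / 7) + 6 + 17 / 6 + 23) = -1782 / 40157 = -0.04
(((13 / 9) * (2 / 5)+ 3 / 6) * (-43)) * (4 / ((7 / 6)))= -158.90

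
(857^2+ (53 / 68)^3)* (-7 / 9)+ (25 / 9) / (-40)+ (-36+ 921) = -538012221185 / 943296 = -570353.55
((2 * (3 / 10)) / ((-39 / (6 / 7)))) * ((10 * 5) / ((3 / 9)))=-180 / 91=-1.98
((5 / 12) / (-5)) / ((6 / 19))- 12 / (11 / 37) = -32177 / 792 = -40.63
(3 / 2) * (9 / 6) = 2.25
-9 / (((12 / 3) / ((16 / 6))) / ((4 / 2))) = -12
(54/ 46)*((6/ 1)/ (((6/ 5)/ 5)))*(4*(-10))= -27000/ 23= -1173.91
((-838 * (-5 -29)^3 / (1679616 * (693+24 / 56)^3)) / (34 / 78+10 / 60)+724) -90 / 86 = 2923578485042661070555 / 4043937171160367424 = 722.95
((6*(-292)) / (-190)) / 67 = 876 / 6365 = 0.14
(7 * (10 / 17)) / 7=10 / 17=0.59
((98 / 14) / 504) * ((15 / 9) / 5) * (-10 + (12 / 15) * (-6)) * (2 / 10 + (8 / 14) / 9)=-3071 / 170100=-0.02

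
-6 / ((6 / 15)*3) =-5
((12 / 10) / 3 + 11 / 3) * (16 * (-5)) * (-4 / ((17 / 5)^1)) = 19520 / 51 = 382.75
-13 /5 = -2.60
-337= -337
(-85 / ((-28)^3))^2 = 7225 / 481890304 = 0.00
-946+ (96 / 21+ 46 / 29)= -190788 / 203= -939.84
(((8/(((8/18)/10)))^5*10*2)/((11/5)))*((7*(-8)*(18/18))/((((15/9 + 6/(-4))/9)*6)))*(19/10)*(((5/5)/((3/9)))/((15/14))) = -50664608870400000/11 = -4605873533672727.27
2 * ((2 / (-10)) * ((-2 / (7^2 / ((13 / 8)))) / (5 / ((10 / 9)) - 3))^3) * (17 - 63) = -50531 / 31765230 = -0.00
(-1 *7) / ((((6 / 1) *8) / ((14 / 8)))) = -49 / 192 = -0.26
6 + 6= 12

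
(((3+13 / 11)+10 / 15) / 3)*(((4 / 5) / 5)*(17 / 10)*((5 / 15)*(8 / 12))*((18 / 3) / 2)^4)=2176 / 275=7.91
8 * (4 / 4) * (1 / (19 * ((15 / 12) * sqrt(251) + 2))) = -256 / 118009 + 160 * sqrt(251) / 118009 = 0.02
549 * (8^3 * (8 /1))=2248704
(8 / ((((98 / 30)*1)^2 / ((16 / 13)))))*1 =28800 / 31213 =0.92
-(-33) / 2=33 / 2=16.50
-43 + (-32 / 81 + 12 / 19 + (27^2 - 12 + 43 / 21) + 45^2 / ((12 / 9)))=94588411 / 43092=2195.03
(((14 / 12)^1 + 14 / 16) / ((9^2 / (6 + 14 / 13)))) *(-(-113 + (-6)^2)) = 86779 / 6318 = 13.74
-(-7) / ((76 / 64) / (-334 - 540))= -5152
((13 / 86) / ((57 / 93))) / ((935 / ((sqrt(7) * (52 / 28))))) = 5239 * sqrt(7) / 10694530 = 0.00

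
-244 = -244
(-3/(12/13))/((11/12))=-39/11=-3.55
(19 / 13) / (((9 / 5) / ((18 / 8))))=95 / 52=1.83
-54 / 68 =-27 / 34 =-0.79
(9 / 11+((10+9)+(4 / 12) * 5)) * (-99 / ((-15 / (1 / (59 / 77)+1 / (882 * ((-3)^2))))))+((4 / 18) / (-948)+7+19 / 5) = 18118293871 / 92497545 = 195.88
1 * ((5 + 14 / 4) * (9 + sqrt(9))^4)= 176256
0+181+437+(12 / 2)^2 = 654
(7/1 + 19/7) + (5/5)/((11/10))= 818/77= 10.62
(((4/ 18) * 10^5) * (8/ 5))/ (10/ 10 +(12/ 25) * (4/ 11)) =88000000/ 2907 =30271.76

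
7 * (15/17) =105/17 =6.18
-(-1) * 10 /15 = 2 /3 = 0.67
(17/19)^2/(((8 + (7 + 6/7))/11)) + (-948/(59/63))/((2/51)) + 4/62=-1891779490247/73289859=-25812.30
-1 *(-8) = 8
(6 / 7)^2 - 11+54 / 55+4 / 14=-24249 / 2695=-9.00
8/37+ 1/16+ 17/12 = 3011/1776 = 1.70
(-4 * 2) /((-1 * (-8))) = -1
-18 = -18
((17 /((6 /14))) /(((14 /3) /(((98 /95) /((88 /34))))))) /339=14161 /1417020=0.01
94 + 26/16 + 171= 2133/8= 266.62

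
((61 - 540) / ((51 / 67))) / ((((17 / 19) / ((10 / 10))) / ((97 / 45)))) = -59147399 / 39015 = -1516.02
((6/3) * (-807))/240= -269/40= -6.72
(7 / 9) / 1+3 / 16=139 / 144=0.97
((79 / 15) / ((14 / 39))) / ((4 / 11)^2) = 124267 / 1120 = 110.95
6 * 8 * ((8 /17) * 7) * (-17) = -2688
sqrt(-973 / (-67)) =sqrt(65191) / 67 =3.81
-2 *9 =-18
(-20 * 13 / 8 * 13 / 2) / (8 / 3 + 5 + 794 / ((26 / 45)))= -32955 / 215576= -0.15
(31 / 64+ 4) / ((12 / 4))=287 / 192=1.49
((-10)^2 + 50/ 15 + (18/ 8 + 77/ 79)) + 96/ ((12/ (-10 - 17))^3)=-935621/ 948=-986.94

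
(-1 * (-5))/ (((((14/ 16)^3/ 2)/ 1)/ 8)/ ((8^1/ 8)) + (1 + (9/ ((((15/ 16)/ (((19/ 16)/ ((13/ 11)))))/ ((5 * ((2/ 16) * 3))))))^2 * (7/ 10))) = 34611200/ 1592308203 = 0.02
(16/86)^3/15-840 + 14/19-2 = -841.26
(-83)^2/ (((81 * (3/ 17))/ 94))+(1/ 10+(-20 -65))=109879913/ 2430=45218.07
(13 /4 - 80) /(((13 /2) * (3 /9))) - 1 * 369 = -10515 /26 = -404.42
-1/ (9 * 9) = -1/ 81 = -0.01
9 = 9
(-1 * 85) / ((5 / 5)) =-85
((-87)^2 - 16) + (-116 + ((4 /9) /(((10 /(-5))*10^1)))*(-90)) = 7439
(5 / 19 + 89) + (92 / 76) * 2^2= 1788 / 19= 94.11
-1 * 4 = -4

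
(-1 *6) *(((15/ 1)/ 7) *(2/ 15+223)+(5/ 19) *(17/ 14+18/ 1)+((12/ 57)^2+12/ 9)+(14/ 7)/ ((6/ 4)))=-7367371/ 2527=-2915.46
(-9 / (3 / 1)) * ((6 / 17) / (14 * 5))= -0.02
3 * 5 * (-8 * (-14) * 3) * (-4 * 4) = -80640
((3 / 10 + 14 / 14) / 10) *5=13 / 20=0.65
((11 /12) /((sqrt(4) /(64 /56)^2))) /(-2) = -0.30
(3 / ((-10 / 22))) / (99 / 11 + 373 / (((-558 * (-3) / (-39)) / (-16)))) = -9207 / 206515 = -0.04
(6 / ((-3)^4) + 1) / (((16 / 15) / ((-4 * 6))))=-145 / 6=-24.17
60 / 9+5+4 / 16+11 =275 / 12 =22.92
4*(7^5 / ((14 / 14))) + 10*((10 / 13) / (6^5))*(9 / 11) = 2076538489 / 30888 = 67228.00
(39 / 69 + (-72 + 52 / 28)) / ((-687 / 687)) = 69.58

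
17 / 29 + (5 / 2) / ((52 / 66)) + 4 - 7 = 1145 / 1508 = 0.76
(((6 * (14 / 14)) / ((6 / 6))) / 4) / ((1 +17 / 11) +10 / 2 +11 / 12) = 198 / 1117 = 0.18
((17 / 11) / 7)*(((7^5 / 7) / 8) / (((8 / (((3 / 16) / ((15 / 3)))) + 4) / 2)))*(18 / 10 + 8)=857157 / 143440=5.98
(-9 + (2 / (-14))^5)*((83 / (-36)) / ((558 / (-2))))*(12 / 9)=-12554912 / 126607131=-0.10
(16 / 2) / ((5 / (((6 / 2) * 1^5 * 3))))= 72 / 5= 14.40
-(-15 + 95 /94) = 1315 /94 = 13.99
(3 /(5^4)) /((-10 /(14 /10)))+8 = 249979 /31250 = 8.00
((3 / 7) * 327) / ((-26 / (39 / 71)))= -2943 / 994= -2.96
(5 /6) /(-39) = -5 /234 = -0.02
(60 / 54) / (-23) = -10 / 207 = -0.05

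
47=47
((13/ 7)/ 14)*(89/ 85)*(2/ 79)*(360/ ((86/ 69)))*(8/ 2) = 11495952/ 2829701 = 4.06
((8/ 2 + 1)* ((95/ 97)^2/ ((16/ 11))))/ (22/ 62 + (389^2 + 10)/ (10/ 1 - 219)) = -3216013625/ 705895095328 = -0.00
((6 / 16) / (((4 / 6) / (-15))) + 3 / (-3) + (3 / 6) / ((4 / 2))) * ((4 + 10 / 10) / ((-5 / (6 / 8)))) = 441 / 64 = 6.89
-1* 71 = -71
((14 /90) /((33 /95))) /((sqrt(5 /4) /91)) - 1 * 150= -150+24206 * sqrt(5) /1485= -113.55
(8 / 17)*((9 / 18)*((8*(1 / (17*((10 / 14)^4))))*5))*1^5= 76832 / 36125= 2.13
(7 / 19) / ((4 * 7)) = 1 / 76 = 0.01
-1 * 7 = -7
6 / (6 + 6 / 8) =8 / 9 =0.89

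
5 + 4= 9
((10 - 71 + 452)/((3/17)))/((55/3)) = 6647/55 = 120.85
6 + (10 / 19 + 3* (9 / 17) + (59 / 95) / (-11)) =143152 / 17765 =8.06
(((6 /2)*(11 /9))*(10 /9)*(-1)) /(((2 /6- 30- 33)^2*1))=-55 /53016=-0.00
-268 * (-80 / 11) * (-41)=-879040 / 11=-79912.73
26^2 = 676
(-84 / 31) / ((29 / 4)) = -336 / 899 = -0.37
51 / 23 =2.22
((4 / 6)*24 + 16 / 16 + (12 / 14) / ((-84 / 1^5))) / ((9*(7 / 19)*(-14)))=-3515 / 9604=-0.37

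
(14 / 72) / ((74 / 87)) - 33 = -29101 / 888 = -32.77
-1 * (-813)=813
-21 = -21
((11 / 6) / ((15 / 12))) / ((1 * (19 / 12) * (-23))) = -88 / 2185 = -0.04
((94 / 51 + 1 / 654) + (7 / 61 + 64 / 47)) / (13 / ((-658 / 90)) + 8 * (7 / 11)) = 8151358369 / 8130915822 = 1.00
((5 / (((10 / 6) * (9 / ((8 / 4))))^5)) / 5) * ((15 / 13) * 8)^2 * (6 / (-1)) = -4096 / 190125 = -0.02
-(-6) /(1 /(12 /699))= 0.10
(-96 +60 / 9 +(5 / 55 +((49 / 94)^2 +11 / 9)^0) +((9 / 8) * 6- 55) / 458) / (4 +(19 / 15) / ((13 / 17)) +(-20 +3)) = 347174945 / 44576224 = 7.79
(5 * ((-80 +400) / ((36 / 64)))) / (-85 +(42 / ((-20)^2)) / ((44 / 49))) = -225280000 / 6722739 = -33.51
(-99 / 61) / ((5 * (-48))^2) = -11 / 390400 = -0.00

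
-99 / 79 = -1.25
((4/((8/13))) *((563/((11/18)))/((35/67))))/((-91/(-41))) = 13919049/2695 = 5164.77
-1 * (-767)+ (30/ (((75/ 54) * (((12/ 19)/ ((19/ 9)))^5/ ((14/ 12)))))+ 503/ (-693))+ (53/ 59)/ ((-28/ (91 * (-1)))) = 209236506965126401/ 18542104035840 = 11284.40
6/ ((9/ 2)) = 4/ 3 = 1.33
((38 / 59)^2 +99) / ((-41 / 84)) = -29069292 / 142721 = -203.68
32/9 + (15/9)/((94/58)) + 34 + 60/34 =290147/7191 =40.35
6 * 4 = 24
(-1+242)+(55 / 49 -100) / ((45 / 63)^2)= 236 / 5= 47.20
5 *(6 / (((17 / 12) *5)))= 72 / 17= 4.24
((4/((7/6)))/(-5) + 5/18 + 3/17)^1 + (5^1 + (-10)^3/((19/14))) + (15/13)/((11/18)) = -21247717793/29099070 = -730.19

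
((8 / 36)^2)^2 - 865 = -865.00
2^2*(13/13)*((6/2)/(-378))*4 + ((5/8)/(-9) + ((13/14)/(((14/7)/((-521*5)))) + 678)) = -29773/56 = -531.66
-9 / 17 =-0.53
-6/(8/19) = -57/4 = -14.25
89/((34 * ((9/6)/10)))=890/51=17.45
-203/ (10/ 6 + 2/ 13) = -7917/ 71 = -111.51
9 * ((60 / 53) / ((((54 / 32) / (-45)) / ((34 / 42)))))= -81600 / 371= -219.95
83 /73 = 1.14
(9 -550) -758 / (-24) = -6113 / 12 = -509.42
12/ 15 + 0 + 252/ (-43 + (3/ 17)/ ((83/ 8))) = -1535264/ 303245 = -5.06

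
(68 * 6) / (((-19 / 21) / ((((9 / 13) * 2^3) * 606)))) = -373838976 / 247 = -1513518.12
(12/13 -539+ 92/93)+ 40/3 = -523.75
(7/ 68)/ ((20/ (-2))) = -0.01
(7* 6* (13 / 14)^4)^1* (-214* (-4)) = 26729.10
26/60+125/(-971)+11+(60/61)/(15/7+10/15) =1221865297/104838870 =11.65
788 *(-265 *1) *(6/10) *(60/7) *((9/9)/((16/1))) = -469845/7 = -67120.71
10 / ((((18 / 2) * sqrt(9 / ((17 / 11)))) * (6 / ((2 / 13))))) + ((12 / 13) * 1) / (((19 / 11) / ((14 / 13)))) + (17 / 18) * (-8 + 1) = -6.02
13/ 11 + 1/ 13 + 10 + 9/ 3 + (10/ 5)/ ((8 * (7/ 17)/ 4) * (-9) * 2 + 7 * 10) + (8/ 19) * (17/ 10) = 95639146/ 6371365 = 15.01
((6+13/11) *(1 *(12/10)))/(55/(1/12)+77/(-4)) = 1896/140965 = 0.01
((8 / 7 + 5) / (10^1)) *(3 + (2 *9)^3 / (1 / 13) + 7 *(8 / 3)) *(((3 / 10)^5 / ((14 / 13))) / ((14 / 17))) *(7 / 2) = 175126539159 / 392000000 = 446.75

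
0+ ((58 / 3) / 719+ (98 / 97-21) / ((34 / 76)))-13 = -57.66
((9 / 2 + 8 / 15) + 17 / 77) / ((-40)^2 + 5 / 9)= 36411 / 11091850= 0.00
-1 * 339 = -339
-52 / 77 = -0.68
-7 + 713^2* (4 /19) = 2033343 /19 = 107018.05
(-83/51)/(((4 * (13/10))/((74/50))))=-3071/6630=-0.46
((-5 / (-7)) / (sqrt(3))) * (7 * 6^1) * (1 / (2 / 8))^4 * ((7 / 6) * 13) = 116480 * sqrt(3) / 3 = 67249.76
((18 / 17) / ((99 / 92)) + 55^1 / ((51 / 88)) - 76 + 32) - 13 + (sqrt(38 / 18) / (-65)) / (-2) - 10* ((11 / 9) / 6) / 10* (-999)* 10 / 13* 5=sqrt(19) / 390 + 5991770 / 7293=821.59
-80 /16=-5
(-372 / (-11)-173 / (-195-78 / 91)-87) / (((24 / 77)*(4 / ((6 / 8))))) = -2760499 / 87744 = -31.46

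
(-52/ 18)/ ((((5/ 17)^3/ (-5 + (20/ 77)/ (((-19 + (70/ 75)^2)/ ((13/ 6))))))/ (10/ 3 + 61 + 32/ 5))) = 42831958178594/ 1060030125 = 40406.36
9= 9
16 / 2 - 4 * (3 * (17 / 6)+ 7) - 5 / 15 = -163 / 3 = -54.33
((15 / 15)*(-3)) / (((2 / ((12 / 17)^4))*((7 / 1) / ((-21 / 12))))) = 0.09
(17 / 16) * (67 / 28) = 1139 / 448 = 2.54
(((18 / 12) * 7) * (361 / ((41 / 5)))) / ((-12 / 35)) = -442225 / 328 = -1348.25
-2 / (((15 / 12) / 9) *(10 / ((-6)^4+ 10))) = -47016 / 25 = -1880.64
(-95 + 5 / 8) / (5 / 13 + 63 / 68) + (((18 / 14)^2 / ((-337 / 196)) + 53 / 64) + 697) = 15620430019 / 24997312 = 624.88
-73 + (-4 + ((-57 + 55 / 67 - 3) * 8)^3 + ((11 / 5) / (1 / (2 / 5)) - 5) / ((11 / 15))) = -1755345311307072 / 16541965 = -106114679.32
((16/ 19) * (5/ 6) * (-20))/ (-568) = 100/ 4047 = 0.02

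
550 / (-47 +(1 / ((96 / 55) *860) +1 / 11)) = -99897600 / 8520071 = -11.72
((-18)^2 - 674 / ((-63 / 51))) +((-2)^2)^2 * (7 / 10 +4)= 99206 / 105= 944.82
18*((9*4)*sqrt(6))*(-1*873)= -565704*sqrt(6)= -1385686.15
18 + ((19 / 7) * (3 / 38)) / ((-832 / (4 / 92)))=4822269 / 267904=18.00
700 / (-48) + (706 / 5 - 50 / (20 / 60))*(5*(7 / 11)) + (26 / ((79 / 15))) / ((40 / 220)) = -14629 / 948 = -15.43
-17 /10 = -1.70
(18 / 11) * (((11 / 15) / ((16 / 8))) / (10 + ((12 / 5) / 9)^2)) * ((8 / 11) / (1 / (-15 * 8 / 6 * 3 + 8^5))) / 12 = 1471860 / 12463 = 118.10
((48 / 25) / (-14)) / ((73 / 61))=-1464 / 12775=-0.11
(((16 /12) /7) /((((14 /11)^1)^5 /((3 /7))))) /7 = 161051 /46118408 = 0.00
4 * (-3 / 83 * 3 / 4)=-9 / 83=-0.11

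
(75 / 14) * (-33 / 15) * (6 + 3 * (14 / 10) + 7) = -1419 / 7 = -202.71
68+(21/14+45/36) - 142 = -285/4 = -71.25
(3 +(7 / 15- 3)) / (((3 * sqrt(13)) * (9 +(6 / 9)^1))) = 7 * sqrt(13) / 5655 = 0.00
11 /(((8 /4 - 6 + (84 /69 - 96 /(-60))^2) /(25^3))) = 2273046875 /52076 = 43648.65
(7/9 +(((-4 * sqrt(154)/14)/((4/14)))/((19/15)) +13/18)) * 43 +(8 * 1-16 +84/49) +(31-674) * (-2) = 18819/14-645 * sqrt(154)/19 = 922.94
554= 554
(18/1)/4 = 4.50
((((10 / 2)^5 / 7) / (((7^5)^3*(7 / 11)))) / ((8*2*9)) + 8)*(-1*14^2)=-267990352113296839 / 170912214357948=-1568.00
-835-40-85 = -960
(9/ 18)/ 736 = 1/ 1472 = 0.00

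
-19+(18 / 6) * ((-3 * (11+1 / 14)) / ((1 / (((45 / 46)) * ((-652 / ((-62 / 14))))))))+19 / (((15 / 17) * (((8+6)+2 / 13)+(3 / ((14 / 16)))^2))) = -81816818447 / 5693880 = -14369.26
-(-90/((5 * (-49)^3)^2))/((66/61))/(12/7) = 0.00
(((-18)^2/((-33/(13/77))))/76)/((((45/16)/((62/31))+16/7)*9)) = -1248/1901273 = -0.00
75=75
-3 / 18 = -1 / 6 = -0.17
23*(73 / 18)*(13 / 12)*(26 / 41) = 64.08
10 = 10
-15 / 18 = -5 / 6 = -0.83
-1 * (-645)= 645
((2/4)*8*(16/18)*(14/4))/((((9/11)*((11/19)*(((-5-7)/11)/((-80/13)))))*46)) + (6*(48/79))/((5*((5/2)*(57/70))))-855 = -851.42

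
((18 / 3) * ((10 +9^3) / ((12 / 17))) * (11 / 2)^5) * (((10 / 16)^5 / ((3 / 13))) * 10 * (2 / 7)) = 410979504203125 / 11010048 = 37327675.97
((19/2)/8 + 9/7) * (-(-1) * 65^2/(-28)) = -1170325/3136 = -373.19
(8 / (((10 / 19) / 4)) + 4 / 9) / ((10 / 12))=5512 / 75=73.49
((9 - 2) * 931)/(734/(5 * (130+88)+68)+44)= 146.01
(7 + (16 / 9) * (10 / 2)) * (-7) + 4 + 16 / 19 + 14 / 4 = -35185 / 342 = -102.88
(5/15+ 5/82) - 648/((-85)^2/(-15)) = 618389/355470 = 1.74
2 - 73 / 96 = 119 / 96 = 1.24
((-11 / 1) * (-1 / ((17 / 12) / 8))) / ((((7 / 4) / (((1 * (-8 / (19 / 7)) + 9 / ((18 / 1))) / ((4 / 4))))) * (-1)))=196416 / 2261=86.87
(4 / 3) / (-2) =-2 / 3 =-0.67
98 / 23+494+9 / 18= 22943 / 46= 498.76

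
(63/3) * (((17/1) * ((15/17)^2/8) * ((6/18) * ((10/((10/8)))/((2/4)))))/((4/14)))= 648.53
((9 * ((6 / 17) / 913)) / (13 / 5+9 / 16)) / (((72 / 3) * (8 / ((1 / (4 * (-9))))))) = -0.00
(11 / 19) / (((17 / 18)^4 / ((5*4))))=23094720 / 1586899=14.55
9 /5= 1.80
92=92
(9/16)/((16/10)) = 45/128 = 0.35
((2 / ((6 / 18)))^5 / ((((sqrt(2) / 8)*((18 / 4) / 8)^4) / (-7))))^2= 6896136929411072 / 729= 9459721439521.36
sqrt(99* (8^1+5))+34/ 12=17/ 6+3* sqrt(143)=38.71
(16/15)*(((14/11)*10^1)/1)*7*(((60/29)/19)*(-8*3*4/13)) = -6021120/78793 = -76.42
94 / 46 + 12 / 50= 1313 / 575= 2.28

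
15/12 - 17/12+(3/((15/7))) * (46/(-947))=-6667/28410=-0.23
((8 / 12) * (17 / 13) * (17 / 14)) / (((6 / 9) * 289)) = 1 / 182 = 0.01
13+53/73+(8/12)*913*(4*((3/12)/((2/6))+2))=1469284/219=6709.06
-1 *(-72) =72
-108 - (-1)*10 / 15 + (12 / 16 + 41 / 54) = -11429 / 108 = -105.82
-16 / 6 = -8 / 3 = -2.67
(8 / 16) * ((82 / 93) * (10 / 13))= 0.34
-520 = -520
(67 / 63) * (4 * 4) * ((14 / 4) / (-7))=-536 / 63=-8.51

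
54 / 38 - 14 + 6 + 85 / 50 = -927 / 190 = -4.88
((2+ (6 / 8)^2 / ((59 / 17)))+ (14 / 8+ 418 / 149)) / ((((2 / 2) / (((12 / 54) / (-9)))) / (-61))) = 57635789 / 5696568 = 10.12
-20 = -20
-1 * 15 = -15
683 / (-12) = -683 / 12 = -56.92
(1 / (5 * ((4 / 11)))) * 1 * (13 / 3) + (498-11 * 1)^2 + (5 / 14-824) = 99266051 / 420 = 236347.74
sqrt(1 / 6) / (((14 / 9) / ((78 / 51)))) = 39*sqrt(6) / 238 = 0.40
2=2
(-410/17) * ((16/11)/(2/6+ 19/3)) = -984/187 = -5.26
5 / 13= 0.38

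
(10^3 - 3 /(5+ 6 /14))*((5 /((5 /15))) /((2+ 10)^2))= 189895 /1824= 104.11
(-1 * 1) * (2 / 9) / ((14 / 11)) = -11 / 63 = -0.17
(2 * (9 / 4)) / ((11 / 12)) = 54 / 11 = 4.91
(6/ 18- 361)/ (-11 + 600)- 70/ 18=-23861/ 5301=-4.50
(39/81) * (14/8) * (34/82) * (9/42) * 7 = 1547/2952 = 0.52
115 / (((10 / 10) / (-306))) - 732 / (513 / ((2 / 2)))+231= -5978233 / 171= -34960.43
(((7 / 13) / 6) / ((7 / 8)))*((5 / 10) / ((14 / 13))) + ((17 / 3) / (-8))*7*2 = -829 / 84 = -9.87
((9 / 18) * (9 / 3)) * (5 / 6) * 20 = 25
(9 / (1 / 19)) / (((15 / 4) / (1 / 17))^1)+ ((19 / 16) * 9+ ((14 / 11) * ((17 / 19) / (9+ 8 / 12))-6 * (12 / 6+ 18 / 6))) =-136110597 / 8242960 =-16.51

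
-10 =-10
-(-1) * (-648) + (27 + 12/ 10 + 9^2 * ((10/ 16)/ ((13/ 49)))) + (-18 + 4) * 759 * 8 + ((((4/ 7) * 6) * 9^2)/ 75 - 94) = -1556596493/ 18200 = -85527.28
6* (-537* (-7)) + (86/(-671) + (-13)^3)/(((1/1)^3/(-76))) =127178482/671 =189535.74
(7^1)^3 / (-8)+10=-263 / 8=-32.88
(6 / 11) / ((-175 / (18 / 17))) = -108 / 32725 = -0.00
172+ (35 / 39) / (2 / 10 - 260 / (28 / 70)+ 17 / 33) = 239545227 / 1392716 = 172.00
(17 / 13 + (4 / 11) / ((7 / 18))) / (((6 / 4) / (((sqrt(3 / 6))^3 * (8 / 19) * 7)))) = 8980 * sqrt(2) / 8151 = 1.56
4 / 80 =1 / 20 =0.05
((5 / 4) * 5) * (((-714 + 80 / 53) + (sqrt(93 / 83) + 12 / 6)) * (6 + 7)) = -57641.35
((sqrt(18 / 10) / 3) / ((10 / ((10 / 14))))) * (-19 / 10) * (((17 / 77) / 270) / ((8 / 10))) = -323 * sqrt(5) / 11642400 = -0.00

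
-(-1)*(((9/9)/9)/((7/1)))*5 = 0.08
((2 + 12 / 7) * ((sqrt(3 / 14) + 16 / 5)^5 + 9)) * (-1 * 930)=-307680097764 / 214375- 16180991229 * sqrt(42) / 120050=-2308751.88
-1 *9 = -9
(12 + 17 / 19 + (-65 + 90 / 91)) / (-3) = 29460 / 1729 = 17.04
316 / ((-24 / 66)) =-869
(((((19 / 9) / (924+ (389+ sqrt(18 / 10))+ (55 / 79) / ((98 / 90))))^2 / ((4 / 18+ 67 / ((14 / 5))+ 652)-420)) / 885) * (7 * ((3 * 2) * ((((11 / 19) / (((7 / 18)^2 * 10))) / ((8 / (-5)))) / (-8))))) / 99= 0.00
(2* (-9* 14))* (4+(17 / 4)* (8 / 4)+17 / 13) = -45234 / 13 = -3479.54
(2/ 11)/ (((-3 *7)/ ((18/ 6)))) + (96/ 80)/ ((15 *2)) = 27/ 1925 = 0.01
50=50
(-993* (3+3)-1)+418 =-5541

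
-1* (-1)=1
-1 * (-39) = 39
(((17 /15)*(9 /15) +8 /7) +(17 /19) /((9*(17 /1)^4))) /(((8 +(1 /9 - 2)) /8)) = 2143995296 /898464875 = 2.39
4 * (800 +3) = 3212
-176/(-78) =88/39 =2.26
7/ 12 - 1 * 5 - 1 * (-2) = -2.42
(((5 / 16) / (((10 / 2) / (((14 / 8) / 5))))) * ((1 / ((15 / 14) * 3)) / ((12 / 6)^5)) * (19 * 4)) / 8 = 931 / 460800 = 0.00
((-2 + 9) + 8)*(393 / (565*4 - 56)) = 5895 / 2204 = 2.67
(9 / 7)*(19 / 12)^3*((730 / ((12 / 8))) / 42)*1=2503535 / 42336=59.13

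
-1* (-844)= 844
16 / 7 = 2.29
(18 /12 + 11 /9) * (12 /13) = 98 /39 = 2.51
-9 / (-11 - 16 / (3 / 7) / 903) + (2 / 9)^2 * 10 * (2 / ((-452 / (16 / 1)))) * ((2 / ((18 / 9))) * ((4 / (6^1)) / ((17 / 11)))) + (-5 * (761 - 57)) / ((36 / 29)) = -5654342881391 / 1994649219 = -2834.76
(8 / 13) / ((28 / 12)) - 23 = -22.74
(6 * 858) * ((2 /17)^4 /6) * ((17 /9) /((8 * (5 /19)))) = 10868 /73695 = 0.15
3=3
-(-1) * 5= 5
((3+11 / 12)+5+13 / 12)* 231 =2310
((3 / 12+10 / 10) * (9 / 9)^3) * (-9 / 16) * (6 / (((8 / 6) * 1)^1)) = -3.16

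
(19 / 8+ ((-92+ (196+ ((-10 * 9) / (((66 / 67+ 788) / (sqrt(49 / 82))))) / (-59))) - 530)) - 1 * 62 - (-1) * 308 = -1421 / 8+ 21105 * sqrt(82) / 127873178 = -177.62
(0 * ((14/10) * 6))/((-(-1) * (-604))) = 0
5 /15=1 /3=0.33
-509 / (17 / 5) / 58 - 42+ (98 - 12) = 40839 / 986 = 41.42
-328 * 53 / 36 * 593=-2577178 / 9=-286353.11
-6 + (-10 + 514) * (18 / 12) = 750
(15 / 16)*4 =15 / 4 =3.75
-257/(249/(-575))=147775/249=593.47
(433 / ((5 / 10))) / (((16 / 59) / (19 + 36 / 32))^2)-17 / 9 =351630071633 / 73728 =4769288.08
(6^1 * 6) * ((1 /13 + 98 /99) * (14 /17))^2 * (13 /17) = 1477941136 /69553341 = 21.25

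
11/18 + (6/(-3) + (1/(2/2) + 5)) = 83/18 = 4.61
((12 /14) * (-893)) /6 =-893 /7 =-127.57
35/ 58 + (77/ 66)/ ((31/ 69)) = 2877/ 899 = 3.20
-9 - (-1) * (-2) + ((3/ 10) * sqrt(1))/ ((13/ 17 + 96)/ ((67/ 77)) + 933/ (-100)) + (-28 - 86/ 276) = -62945970065/ 1601326194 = -39.31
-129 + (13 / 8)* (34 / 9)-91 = -7699 / 36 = -213.86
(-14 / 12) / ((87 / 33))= -77 / 174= -0.44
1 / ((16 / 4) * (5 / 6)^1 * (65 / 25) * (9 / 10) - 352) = -5 / 1721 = -0.00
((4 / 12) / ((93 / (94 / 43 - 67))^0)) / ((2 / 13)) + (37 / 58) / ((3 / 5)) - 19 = -15.77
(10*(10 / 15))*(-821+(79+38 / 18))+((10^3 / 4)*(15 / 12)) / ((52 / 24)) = -1680715 / 351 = -4788.36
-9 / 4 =-2.25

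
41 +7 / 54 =2221 / 54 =41.13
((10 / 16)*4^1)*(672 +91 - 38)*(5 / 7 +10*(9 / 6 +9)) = 1341250 / 7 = 191607.14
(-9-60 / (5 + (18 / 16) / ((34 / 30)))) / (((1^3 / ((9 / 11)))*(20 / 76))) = -529929 / 8965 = -59.11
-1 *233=-233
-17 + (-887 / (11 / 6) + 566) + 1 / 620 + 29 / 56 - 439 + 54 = -30486641 / 95480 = -319.30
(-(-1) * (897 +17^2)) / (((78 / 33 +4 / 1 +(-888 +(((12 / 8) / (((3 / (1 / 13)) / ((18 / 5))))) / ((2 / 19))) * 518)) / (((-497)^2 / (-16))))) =104730580955 / 1145528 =91425.60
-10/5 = -2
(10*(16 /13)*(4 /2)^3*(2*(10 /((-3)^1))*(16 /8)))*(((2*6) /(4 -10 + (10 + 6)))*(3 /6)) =-10240 /13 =-787.69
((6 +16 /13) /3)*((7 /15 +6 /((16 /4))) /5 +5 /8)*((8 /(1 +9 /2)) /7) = 8836 /17325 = 0.51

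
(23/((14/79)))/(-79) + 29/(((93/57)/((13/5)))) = 96717/2170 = 44.57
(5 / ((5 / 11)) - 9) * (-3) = -6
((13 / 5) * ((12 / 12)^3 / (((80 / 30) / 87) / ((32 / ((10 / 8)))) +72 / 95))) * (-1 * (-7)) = 1031472 / 43021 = 23.98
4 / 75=0.05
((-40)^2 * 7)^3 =1404928000000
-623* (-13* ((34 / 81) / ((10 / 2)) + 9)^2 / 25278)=109620297059 / 4146223950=26.44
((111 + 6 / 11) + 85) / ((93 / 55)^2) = 594550 / 8649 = 68.74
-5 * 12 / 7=-60 / 7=-8.57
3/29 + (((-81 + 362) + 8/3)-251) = 2851/87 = 32.77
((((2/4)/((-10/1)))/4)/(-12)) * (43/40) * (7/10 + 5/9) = 4859/3456000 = 0.00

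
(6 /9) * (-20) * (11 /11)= -40 /3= -13.33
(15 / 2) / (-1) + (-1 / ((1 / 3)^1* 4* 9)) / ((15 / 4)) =-677 / 90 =-7.52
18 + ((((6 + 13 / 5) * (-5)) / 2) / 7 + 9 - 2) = 307 / 14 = 21.93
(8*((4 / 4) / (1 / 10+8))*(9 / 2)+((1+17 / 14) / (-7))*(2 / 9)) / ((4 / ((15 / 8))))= 3215 / 1568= 2.05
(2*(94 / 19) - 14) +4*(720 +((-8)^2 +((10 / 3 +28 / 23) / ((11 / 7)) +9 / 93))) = 1405468214 / 447051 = 3143.87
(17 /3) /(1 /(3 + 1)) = 68 /3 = 22.67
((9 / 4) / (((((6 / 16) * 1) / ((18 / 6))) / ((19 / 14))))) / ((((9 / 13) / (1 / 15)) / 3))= 247 / 35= 7.06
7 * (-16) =-112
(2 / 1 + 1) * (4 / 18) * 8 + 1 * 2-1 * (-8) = 46 / 3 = 15.33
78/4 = 39/2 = 19.50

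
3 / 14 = 0.21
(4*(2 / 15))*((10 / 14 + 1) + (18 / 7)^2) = 1088 / 245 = 4.44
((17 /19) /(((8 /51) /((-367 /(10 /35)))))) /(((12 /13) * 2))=-9651733 /2432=-3968.64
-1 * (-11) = 11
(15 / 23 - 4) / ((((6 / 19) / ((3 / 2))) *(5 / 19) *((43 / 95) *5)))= -528143 / 19780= -26.70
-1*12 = -12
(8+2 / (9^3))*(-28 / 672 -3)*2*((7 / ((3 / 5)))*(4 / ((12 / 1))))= -7452935 / 39366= -189.32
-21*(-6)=126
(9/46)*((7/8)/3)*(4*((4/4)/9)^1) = 7/276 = 0.03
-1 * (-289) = 289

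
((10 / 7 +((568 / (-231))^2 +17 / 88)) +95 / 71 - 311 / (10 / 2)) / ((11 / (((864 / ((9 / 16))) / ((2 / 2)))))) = -515924542912 / 69458235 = -7427.84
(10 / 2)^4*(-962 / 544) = -300625 / 272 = -1105.24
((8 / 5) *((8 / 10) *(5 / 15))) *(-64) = -2048 / 75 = -27.31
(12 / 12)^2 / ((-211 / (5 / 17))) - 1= -3592 / 3587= -1.00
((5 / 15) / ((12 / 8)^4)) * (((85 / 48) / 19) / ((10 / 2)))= 0.00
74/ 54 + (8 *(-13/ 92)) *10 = -6169/ 621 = -9.93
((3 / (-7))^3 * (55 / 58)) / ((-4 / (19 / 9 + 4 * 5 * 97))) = 412005 / 11368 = 36.24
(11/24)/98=11/2352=0.00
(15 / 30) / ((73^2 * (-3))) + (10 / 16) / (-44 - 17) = -80179 / 7801656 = -0.01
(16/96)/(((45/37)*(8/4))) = 0.07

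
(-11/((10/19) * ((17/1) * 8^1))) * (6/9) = -209/2040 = -0.10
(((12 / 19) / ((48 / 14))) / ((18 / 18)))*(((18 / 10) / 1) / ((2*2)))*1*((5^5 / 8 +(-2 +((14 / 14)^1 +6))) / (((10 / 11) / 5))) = 180.37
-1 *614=-614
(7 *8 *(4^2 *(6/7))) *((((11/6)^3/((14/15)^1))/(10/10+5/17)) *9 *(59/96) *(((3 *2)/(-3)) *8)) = -2427260/7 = -346751.43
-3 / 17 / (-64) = 3 / 1088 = 0.00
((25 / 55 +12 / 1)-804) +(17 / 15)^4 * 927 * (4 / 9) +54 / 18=-60604078 / 556875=-108.83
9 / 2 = 4.50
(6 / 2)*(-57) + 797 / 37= -5530 / 37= -149.46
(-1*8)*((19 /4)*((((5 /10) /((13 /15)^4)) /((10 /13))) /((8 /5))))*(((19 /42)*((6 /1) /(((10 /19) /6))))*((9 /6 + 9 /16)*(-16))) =6875290125 /246064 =27941.06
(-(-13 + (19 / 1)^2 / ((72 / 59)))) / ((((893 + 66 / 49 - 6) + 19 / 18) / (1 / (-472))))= 997787 / 1481047264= 0.00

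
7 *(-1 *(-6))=42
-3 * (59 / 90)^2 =-3481 / 2700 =-1.29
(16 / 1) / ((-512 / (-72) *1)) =9 / 4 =2.25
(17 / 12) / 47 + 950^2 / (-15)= -33933983 / 564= -60166.64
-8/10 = -4/5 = -0.80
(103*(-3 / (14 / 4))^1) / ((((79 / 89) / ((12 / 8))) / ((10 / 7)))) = -825030 / 3871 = -213.13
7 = 7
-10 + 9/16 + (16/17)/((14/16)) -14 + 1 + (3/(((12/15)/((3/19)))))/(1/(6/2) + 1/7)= -727805/36176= -20.12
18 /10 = 9 /5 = 1.80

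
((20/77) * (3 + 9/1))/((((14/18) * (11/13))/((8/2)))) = 112320/5929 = 18.94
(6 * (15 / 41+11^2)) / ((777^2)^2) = 9952 / 4981345641027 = 0.00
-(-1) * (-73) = -73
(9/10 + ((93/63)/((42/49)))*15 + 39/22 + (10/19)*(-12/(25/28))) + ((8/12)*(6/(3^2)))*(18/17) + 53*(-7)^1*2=-76755143/106590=-720.10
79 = 79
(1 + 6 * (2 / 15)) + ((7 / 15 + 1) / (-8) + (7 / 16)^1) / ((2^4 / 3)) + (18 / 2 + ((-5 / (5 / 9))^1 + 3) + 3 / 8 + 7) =3129 / 256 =12.22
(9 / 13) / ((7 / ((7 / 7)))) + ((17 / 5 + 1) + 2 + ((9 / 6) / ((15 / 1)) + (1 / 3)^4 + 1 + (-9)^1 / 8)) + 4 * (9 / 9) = 618353 / 58968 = 10.49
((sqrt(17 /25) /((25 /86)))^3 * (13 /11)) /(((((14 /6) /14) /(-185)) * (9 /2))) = -20804119648 * sqrt(17) /12890625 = -6654.26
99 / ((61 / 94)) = 152.56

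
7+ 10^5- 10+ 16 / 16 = 99998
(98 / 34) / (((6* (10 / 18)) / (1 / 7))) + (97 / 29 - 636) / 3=-210.76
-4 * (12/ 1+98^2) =-38464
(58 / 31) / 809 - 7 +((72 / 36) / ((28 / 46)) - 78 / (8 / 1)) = -9453159 / 702212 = -13.46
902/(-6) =-451/3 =-150.33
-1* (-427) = 427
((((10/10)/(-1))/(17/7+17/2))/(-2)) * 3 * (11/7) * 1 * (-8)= -88/51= -1.73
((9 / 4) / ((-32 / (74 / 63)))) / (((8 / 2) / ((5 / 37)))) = -5 / 1792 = -0.00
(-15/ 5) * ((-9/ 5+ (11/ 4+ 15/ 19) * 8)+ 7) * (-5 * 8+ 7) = 3318.06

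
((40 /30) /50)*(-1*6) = -4 /25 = -0.16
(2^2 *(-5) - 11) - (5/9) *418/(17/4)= -13103/153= -85.64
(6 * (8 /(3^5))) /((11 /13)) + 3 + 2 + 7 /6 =6.40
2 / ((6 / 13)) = 13 / 3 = 4.33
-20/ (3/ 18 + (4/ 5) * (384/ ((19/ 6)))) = -11400/ 55391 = -0.21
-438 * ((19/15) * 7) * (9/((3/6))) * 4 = -1398096/5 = -279619.20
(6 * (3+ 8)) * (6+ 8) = 924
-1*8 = -8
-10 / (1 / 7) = -70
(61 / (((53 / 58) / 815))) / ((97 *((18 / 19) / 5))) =2960.19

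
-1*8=-8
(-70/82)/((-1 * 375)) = 0.00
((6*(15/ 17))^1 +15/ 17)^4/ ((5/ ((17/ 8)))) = 24310125/ 39304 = 618.52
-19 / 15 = -1.27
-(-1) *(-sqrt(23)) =-sqrt(23) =-4.80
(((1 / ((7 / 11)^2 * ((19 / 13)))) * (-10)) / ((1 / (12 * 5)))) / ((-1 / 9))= 8494200 / 931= 9123.74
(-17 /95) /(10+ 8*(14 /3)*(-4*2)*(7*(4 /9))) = 459 /2357710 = 0.00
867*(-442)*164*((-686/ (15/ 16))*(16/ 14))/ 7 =7508133068.80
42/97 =0.43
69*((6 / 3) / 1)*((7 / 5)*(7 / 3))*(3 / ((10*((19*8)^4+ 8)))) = 0.00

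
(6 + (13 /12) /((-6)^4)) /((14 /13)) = 1213225 /217728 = 5.57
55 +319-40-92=242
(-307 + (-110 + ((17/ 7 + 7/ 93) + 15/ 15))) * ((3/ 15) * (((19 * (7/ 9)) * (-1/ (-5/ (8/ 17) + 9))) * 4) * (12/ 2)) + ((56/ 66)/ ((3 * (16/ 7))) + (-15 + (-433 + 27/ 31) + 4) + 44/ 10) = -14752508453/ 797940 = -18488.24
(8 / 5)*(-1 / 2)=-4 / 5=-0.80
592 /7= 84.57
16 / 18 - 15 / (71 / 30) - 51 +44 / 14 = -238439 / 4473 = -53.31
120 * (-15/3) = -600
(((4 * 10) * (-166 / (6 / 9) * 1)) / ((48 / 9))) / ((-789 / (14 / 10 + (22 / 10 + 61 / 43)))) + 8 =449615 / 22618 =19.88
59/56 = 1.05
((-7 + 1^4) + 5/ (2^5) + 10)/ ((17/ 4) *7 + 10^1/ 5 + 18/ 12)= 0.12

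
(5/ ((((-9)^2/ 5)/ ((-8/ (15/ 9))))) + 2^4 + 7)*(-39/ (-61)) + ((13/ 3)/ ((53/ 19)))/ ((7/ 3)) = 14.42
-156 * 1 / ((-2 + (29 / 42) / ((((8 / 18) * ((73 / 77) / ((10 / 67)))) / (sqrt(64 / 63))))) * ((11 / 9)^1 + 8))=101414885 * sqrt(7) / 253471459 + 2176891171 / 253471459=9.65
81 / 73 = 1.11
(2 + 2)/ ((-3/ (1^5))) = -4/ 3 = -1.33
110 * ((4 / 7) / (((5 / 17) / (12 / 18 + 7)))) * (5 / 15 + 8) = 860200 / 63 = 13653.97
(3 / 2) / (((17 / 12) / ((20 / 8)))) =2.65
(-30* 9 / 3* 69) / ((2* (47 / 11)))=-34155 / 47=-726.70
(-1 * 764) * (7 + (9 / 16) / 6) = -43357 / 8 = -5419.62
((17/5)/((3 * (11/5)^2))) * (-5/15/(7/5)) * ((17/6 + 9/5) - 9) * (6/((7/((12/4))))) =11135/17787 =0.63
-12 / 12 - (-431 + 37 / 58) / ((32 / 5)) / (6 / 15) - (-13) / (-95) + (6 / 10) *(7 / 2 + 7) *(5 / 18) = 59498599 / 352640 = 168.72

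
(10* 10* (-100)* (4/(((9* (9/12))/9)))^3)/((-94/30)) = 204800000/423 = 484160.76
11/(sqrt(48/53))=11*sqrt(159)/12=11.56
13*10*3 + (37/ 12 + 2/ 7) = 33043/ 84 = 393.37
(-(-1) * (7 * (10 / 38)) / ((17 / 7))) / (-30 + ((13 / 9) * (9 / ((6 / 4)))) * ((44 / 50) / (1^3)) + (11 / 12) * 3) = -10500 / 271643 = -0.04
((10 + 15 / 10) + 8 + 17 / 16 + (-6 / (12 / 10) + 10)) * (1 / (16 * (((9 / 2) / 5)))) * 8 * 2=2045 / 72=28.40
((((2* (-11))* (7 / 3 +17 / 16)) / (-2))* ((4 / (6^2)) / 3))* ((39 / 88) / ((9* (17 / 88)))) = 23309 / 66096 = 0.35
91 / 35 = 13 / 5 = 2.60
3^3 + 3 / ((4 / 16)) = 39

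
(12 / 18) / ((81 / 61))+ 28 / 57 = 4586 / 4617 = 0.99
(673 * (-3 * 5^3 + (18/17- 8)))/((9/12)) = -17479156/51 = -342728.55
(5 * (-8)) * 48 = -1920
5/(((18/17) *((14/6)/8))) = 340/21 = 16.19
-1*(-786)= 786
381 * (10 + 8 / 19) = 75438 / 19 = 3970.42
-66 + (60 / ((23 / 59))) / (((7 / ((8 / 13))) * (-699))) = -32195594 / 487669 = -66.02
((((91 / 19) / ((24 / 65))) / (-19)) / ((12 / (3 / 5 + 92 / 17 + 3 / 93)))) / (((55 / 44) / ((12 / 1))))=-9420229 / 2853705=-3.30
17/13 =1.31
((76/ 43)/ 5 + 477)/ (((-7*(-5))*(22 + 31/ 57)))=5849967/ 9669625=0.60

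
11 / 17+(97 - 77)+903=15702 / 17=923.65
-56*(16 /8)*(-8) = 896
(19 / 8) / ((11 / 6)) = 57 / 44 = 1.30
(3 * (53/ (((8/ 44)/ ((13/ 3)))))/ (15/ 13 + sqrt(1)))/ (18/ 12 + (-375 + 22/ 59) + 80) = -6.00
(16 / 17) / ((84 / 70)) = 40 / 51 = 0.78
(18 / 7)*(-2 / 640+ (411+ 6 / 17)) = 20139687 / 19040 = 1057.76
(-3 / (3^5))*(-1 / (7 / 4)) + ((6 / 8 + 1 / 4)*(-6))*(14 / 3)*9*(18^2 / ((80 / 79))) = -228578659 / 2835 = -80627.39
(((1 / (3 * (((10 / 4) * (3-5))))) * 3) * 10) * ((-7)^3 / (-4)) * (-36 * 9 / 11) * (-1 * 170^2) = -1605857400 / 11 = -145987036.36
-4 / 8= -1 / 2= -0.50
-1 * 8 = -8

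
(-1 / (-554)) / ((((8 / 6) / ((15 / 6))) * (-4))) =-15 / 17728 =-0.00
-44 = -44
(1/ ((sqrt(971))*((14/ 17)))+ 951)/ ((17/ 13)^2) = 556.14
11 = 11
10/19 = 0.53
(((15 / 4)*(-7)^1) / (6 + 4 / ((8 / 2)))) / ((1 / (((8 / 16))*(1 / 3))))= -5 / 8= -0.62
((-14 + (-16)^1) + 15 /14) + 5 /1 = -335 /14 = -23.93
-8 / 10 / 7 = -4 / 35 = -0.11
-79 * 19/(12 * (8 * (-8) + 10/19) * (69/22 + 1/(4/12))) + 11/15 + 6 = 6891233/976860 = 7.05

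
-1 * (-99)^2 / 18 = -1089 / 2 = -544.50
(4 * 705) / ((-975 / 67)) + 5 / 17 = -213807 / 1105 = -193.49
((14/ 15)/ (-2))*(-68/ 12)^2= -2023/ 135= -14.99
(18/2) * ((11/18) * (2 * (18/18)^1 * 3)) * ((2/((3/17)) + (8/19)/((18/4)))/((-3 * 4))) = -10747/342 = -31.42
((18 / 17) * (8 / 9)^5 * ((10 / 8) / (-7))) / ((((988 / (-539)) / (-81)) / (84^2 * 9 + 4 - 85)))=-1234759680 / 4199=-294060.41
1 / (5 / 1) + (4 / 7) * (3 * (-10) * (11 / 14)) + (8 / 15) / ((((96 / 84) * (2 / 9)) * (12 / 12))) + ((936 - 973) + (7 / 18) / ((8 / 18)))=-92697 / 1960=-47.29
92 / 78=46 / 39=1.18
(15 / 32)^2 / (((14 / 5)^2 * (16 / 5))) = 28125 / 3211264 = 0.01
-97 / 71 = -1.37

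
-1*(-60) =60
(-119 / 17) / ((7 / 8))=-8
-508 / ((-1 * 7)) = 508 / 7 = 72.57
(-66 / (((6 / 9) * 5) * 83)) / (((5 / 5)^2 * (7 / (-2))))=198 / 2905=0.07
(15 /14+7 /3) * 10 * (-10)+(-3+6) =-7087 /21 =-337.48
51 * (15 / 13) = 765 / 13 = 58.85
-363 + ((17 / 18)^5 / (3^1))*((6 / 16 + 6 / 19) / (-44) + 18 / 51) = -4586319892691 / 12637430784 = -362.92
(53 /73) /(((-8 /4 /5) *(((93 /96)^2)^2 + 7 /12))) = -416808960 /336206683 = -1.24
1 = 1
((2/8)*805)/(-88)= -805/352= -2.29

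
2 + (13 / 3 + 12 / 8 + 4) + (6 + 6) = 143 / 6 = 23.83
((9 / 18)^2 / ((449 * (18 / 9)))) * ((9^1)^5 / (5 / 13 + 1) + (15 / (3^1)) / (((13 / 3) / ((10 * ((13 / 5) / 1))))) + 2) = 11.88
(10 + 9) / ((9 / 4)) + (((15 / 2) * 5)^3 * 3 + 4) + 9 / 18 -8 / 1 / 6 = 11391461 / 72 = 158214.74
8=8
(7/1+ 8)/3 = 5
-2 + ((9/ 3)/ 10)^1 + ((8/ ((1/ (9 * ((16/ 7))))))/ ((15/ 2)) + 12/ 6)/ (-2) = -957/ 70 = -13.67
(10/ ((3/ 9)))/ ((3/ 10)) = 100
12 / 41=0.29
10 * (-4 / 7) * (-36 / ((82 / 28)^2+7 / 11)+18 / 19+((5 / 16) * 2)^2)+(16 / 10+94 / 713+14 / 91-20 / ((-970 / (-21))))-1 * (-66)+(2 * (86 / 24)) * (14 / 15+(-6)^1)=4353737408949767 / 95008200257880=45.82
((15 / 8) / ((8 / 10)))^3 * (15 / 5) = 1265625 / 32768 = 38.62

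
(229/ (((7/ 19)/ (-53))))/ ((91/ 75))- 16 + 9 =-17299684/ 637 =-27158.06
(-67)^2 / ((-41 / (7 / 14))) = -4489 / 82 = -54.74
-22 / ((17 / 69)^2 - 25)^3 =1187099793891 / 836984175536128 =0.00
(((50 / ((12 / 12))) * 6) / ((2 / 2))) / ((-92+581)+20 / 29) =8700 / 14201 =0.61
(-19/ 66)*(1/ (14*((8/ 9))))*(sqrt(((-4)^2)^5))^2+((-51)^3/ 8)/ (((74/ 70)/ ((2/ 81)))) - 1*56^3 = -6846492887/ 34188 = -200260.12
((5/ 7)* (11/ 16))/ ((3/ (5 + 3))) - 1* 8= -281/ 42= -6.69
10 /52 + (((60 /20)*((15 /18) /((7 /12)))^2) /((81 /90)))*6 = 52245 /1274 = 41.01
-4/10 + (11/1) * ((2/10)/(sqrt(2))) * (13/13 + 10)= -2/5 + 121 * sqrt(2)/10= 16.71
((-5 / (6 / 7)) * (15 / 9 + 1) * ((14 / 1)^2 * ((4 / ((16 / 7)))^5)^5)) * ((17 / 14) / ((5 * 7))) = -159587165740011823196033 / 1266637395197952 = -125992779.26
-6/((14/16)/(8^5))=-224694.86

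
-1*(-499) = 499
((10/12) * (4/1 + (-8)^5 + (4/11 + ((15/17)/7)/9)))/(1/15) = -3216568625/7854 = -409545.28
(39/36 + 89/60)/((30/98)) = 3773/450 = 8.38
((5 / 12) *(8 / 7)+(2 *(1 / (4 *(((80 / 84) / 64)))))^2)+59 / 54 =1130.53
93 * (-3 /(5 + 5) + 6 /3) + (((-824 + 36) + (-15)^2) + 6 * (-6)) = -4409 /10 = -440.90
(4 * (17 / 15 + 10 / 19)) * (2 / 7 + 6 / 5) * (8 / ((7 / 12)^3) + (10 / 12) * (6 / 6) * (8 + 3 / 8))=4786732093 / 10264275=466.35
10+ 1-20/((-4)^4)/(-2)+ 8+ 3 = 2821/128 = 22.04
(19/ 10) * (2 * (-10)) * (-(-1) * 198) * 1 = -7524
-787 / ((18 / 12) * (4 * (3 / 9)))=-787 / 2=-393.50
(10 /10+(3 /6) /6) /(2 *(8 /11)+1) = 143 /324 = 0.44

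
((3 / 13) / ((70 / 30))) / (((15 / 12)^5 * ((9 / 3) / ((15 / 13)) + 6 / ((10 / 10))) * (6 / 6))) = 9216 / 2445625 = 0.00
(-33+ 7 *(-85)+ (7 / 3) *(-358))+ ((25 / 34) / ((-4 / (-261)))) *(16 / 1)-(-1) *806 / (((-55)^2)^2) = -324664133894 / 466681875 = -695.69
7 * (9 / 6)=21 / 2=10.50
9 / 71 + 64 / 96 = 169 / 213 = 0.79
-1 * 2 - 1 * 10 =-12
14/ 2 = 7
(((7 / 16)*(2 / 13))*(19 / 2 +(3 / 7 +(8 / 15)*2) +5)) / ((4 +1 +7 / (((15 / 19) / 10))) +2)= 3359 / 298480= 0.01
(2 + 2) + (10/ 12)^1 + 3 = 47/ 6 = 7.83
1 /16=0.06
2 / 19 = 0.11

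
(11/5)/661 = 11/3305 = 0.00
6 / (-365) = -6 / 365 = -0.02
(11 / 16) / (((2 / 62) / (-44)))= -3751 / 4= -937.75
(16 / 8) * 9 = 18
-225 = -225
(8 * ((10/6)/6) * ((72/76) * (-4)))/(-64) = 5/38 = 0.13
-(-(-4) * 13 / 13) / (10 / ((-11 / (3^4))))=22 / 405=0.05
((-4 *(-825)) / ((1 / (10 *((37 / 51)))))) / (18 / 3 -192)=-203500 / 1581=-128.72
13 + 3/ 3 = 14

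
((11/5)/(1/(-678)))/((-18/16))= 19888/15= 1325.87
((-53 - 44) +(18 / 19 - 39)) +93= -799 / 19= -42.05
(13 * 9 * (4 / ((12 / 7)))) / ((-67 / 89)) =-362.64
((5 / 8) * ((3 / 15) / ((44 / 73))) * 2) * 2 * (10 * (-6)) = -1095 / 22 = -49.77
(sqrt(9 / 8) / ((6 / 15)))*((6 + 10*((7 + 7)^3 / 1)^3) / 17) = 1549578508845*sqrt(2) / 68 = 32226984458.39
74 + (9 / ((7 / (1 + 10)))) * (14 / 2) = 173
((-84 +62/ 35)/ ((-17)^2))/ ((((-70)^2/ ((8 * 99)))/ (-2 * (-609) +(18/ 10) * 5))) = -699198588/ 12390875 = -56.43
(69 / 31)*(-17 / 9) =-391 / 93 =-4.20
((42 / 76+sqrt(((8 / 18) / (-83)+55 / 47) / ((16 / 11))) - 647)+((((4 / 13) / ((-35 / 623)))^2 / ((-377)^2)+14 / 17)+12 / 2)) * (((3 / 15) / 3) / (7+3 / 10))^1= -82707553657823 / 14159072194475+sqrt(1754931167) / 5125914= -5.83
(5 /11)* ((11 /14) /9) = 5 /126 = 0.04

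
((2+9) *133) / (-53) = -1463 / 53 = -27.60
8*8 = 64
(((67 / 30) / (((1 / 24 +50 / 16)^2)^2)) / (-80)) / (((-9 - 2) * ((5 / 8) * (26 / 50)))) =7236 / 93179515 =0.00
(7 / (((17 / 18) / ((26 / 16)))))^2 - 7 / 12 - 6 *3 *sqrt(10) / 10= 2004191 / 13872 - 9 *sqrt(10) / 5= 138.79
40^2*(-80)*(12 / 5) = -307200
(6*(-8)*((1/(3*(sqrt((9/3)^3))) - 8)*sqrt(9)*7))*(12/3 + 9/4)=50400 - 700*sqrt(3)/3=49995.85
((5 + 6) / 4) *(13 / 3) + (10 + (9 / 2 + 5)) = 377 / 12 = 31.42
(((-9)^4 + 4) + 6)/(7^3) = 6571/343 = 19.16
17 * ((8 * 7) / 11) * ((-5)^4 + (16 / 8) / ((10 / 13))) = 2987376 / 55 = 54315.93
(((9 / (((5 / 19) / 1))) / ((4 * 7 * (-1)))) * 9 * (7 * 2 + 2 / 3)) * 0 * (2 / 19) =0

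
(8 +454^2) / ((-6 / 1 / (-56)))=1923824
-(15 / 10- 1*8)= 13 / 2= 6.50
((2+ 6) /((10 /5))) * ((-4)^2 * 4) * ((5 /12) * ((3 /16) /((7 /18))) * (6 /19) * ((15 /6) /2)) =2700 /133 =20.30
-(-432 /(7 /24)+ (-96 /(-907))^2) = 8529160320 /5758543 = 1481.13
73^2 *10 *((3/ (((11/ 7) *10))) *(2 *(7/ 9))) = 522242/ 33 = 15825.52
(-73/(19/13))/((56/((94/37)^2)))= -2096341/364154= -5.76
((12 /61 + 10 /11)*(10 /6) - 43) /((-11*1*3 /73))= 6047977 /66429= 91.04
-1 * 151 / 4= -151 / 4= -37.75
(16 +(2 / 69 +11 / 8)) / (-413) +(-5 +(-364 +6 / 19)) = -1597154413 / 4331544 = -368.73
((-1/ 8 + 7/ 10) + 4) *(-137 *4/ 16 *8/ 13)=-25071/ 260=-96.43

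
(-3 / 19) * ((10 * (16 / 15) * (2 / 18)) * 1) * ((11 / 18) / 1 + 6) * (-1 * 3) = 1904 / 513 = 3.71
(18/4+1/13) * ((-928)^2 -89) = 102470305/26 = 3941165.58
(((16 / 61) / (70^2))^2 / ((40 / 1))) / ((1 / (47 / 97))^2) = 4418 / 262691076528125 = 0.00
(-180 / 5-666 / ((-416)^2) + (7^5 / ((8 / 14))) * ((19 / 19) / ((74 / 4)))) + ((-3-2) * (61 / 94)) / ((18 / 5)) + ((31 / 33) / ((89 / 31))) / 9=1552.98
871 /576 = 1.51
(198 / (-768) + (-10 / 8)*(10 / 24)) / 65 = -23 / 1920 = -0.01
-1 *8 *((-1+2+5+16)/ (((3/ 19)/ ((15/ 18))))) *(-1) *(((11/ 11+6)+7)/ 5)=23408/ 9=2600.89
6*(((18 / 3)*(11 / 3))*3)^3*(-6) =-10349856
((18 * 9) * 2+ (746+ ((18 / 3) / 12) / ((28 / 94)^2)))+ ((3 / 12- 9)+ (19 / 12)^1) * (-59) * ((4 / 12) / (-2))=3546215 / 3528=1005.16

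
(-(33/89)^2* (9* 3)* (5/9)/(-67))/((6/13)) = 70785/1061414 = 0.07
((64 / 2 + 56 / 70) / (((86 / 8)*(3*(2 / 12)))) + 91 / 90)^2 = 757845841 / 14976900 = 50.60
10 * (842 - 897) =-550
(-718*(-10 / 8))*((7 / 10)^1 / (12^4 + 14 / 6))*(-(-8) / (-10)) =-7539 / 311075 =-0.02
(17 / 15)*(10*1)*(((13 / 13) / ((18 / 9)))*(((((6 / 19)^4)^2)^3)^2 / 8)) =15903682542709478045061774546019811328 / 23997878253756106444997335735942416102218125380085922630082241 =0.00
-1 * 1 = -1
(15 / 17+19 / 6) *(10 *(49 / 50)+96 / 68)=393589 / 8670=45.40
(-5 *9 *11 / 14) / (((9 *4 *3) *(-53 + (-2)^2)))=55 / 8232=0.01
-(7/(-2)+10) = -13/2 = -6.50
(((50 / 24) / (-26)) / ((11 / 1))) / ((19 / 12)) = -25 / 5434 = -0.00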